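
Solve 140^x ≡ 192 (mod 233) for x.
3

Baby-step giant-step with step n = ⌈√233⌉ = 16.
Baby steps 140^j mod 233 (j:value) for j=0..15: 0:1, 1:140, 2:28, 3:192, 4:85, 5:17, 6:50, 7:10, 8:2, 9:47, 10:56, 11:151, 12:170, 13:34, 14:100, 15:20.
h = 192 is already in the table at j=3, so x = 3.
Check: 140^3 ≡ 192 (mod 233).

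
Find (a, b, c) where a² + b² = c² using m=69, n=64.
(665, 8832, 8857)

Euclid's formula: a = m² - n², b = 2mn, c = m² + n²
m = 69, n = 64
a = 69² - 64² = 4761 - 4096 = 665
b = 2 × 69 × 64 = 8832
c = 69² + 64² = 4761 + 4096 = 8857
Verification: 665² + 8832² = 442225 + 78004224 = 78446449 = 8857² ✓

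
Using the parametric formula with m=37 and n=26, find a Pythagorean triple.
(693, 1924, 2045)

Euclid's formula: a = m² - n², b = 2mn, c = m² + n²
m = 37, n = 26
a = 37² - 26² = 1369 - 676 = 693
b = 2 × 37 × 26 = 1924
c = 37² + 26² = 1369 + 676 = 2045
Verification: 693² + 1924² = 480249 + 3701776 = 4182025 = 2045² ✓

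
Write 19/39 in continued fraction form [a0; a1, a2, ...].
[0; 2, 19]

Euclidean algorithm steps:
19 = 0 × 39 + 19
39 = 2 × 19 + 1
19 = 19 × 1 + 0
Continued fraction: [0; 2, 19]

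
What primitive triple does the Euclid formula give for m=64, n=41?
(2415, 5248, 5777)

Euclid's formula: a = m² - n², b = 2mn, c = m² + n²
m = 64, n = 41
a = 64² - 41² = 4096 - 1681 = 2415
b = 2 × 64 × 41 = 5248
c = 64² + 41² = 4096 + 1681 = 5777
Verification: 2415² + 5248² = 5832225 + 27541504 = 33373729 = 5777² ✓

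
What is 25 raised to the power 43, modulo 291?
205

Repeated squaring. Binary of 43 = 101011.
25^1 ≡ 25 (mod 291); 25^2 ≡ 43 (mod 291); 25^4 ≡ 103 (mod 291); 25^8 ≡ 133 (mod 291); 25^16 ≡ 229 (mod 291); 25^32 ≡ 61 (mod 291)
25^43 = 25^1 × 25^2 × 25^8 × 25^32 ≡ 205 (mod 291)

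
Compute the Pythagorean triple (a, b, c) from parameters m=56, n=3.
(3127, 336, 3145)

Euclid's formula: a = m² - n², b = 2mn, c = m² + n²
m = 56, n = 3
a = 56² - 3² = 3136 - 9 = 3127
b = 2 × 56 × 3 = 336
c = 56² + 3² = 3136 + 9 = 3145
Verification: 3127² + 336² = 9778129 + 112896 = 9891025 = 3145² ✓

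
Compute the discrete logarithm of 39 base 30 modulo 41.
2

Baby-step giant-step with step n = ⌈√41⌉ = 7.
Baby steps 30^j mod 41 (j:value) for j=0..6: 0:1, 1:30, 2:39, 3:22, 4:4, 5:38, 6:33.
h = 39 is already in the table at j=2, so x = 2.
Check: 30^2 ≡ 39 (mod 41).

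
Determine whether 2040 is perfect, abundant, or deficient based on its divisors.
abundant

Proper divisors of 2040: sum = 1 + 2 + 3 + 4 + 5 + 6 + 8 + 10 + ... + 408 + 510 + 680 + 1020 (31 divisors) = 4440
Since 4440 > 2040, 2040 is abundant.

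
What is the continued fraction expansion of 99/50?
[1; 1, 49]

Euclidean algorithm steps:
99 = 1 × 50 + 49
50 = 1 × 49 + 1
49 = 49 × 1 + 0
Continued fraction: [1; 1, 49]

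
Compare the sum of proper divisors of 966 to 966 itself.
abundant

Proper divisors of 966: sum = 1 + 2 + 3 + 6 + 7 + 14 + 21 + 23 + 42 + 46 + 69 + 138 + 161 + 322 + 483 = 1338
Since 1338 > 966, 966 is abundant.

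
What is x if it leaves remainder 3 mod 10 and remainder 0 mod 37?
333

Using Chinese Remainder Theorem:
M = 10 × 37 = 370
M1 = 37, M2 = 10
y1 = 37^(-1) mod 10 = 3
y2 = 10^(-1) mod 37 = 26
x = (3×37×3 + 0×10×26) mod 370 = 333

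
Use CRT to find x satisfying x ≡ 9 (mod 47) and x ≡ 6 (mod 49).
1231

Using Chinese Remainder Theorem:
M = 47 × 49 = 2303
M1 = 49, M2 = 47
y1 = 49^(-1) mod 47 = 24
y2 = 47^(-1) mod 49 = 24
x = (9×49×24 + 6×47×24) mod 2303 = 1231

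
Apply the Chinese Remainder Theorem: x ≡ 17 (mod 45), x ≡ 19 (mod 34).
1277

Using Chinese Remainder Theorem:
M = 45 × 34 = 1530
M1 = 34, M2 = 45
y1 = 34^(-1) mod 45 = 4
y2 = 45^(-1) mod 34 = 31
x = (17×34×4 + 19×45×31) mod 1530 = 1277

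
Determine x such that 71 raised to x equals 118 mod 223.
21

Baby-step giant-step with step n = ⌈√223⌉ = 15.
Baby steps 71^j mod 223 (j:value) for j=0..14: 0:1, 1:71, 2:135, 3:219, 4:162, 5:129, 6:16, 7:21, 8:153, 9:159, 10:139, 11:57, 12:33, 13:113, 14:218.
Giant-step multiplier: 71^(-15) ≡ 71^(222-15) = 71^207 ≡ 174 (mod 223).
Giant steps γ_i = 118·174^i mod 223: γ_0=118, γ_1=16 (in table at j=6).
x = i·n + j = 1·15 + 6 = 21.
Check: 71^21 ≡ 118 (mod 223).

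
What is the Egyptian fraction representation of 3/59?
1/20 + 1/1180

Greedy algorithm:
3/59: ceiling(59/3) = 20, use 1/20
1/1180: ceiling(1180/1) = 1180, use 1/1180
Result: 3/59 = 1/20 + 1/1180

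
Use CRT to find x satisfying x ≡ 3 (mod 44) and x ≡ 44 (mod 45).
179

Using Chinese Remainder Theorem:
M = 44 × 45 = 1980
M1 = 45, M2 = 44
y1 = 45^(-1) mod 44 = 1
y2 = 44^(-1) mod 45 = 44
x = (3×45×1 + 44×44×44) mod 1980 = 179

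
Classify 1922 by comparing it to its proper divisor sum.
deficient

Proper divisors of 1922: sum = 1 + 2 + 31 + 62 + 961 = 1057
Since 1057 < 1922, 1922 is deficient.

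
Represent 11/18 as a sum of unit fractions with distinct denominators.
1/2 + 1/9

Greedy algorithm:
11/18: ceiling(18/11) = 2, use 1/2
1/9: ceiling(9/1) = 9, use 1/9
Result: 11/18 = 1/2 + 1/9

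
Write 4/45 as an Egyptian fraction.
1/12 + 1/180

Greedy algorithm:
4/45: ceiling(45/4) = 12, use 1/12
1/180: ceiling(180/1) = 180, use 1/180
Result: 4/45 = 1/12 + 1/180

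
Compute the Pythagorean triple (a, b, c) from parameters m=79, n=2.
(6237, 316, 6245)

Euclid's formula: a = m² - n², b = 2mn, c = m² + n²
m = 79, n = 2
a = 79² - 2² = 6241 - 4 = 6237
b = 2 × 79 × 2 = 316
c = 79² + 2² = 6241 + 4 = 6245
Verification: 6237² + 316² = 38900169 + 99856 = 39000025 = 6245² ✓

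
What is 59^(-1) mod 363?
80

gcd(59, 363) = 1, so the inverse exists.
Extended Euclidean algorithm on (363, 59):
363 = 6 × 59 + 9  ⟹  9 = (1)·363 + (-6)·59
59 = 6 × 9 + 5  ⟹  5 = (-6)·363 + (37)·59
9 = 1 × 5 + 4  ⟹  4 = (7)·363 + (-43)·59
5 = 1 × 4 + 1  ⟹  1 = (-13)·363 + (80)·59
So (80)·59 ≡ 1 (mod 363), i.e. 59^(-1) ≡ 80 (mod 363).
Check: 59 × 80 = 4720 ≡ 1 (mod 363)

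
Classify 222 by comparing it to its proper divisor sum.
abundant

Proper divisors of 222: sum = 1 + 2 + 3 + 6 + 37 + 74 + 111 = 234
Since 234 > 222, 222 is abundant.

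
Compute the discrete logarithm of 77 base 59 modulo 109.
21

Baby-step giant-step with step n = ⌈√109⌉ = 11.
Baby steps 59^j mod 109 (j:value) for j=0..10: 0:1, 1:59, 2:102, 3:23, 4:49, 5:57, 6:93, 7:37, 8:3, 9:68, 10:88.
Giant-step multiplier: 59^(-11) ≡ 59^(108-11) = 59^97 ≡ 79 (mod 109).
Giant steps γ_i = 77·79^i mod 109: γ_0=77, γ_1=88 (in table at j=10).
x = i·n + j = 1·11 + 10 = 21.
Check: 59^21 ≡ 77 (mod 109).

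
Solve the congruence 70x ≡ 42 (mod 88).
x ≡ 27 (mod 44)

gcd(70, 88) = 2, which divides 42, so solutions exist.
Divide through by 2: 35x ≡ 21 (mod 44).
Find 35^(-1) mod 44 by the extended Euclidean algorithm:
44 = 1 × 35 + 9  ⟹  9 = (1)·44 + (-1)·35
35 = 3 × 9 + 8  ⟹  8 = (-3)·44 + (4)·35
9 = 1 × 8 + 1  ⟹  1 = (4)·44 + (-5)·35
So (-5)·35 ≡ 1 (mod 44), i.e. 35^(-1) ≡ -5 ≡ 39 (mod 44).
x ≡ 39 × 21 = 819 ≡ 27 (mod 44).
Check: 70 × 27 = 1890 ≡ 42 (mod 88).
x ≡ 27 (mod 44), giving 2 solutions mod 88.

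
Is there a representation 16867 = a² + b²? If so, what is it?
Not possible

Factorization: 16867 = 101 × 167
By Fermat: n is sum of two squares iff every prime p ≡ 3 (mod 4) appears to even power.
Prime(s) ≡ 3 (mod 4) with odd exponent: [(167, 1)]
Therefore 16867 cannot be expressed as a² + b².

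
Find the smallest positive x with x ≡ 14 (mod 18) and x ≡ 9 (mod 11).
86

Using Chinese Remainder Theorem:
M = 18 × 11 = 198
M1 = 11, M2 = 18
y1 = 11^(-1) mod 18 = 5
y2 = 18^(-1) mod 11 = 8
x = (14×11×5 + 9×18×8) mod 198 = 86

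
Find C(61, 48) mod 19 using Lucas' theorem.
0

Using Lucas' theorem:
Write n=61 and k=48 in base 19:
n in base 19: [3, 4]
k in base 19: [2, 10]
C(61,48) mod 19 = ∏ C(n_i, k_i) mod 19
Digit binomials (mod 19): C(3,2) = 3; C(4,10) = 0 (k_i > n_i)
Product: 3 × 0 = 0 ≡ 0 (mod 19)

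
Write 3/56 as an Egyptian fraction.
1/19 + 1/1064

Greedy algorithm:
3/56: ceiling(56/3) = 19, use 1/19
1/1064: ceiling(1064/1) = 1064, use 1/1064
Result: 3/56 = 1/19 + 1/1064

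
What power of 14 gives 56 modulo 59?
53

Baby-step giant-step with step n = ⌈√59⌉ = 8.
Baby steps 14^j mod 59 (j:value) for j=0..7: 0:1, 1:14, 2:19, 3:30, 4:7, 5:39, 6:15, 7:33.
Giant-step multiplier: 14^(-8) ≡ 14^(58-8) = 14^50 ≡ 53 (mod 59).
Giant steps γ_i = 56·53^i mod 59: γ_0=56, γ_1=18, γ_2=10, γ_3=58, γ_4=6, γ_5=23, γ_6=39 (in table at j=5).
x = i·n + j = 6·8 + 5 = 53.
Check: 14^53 ≡ 56 (mod 59).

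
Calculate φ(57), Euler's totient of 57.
36

57 = 3 × 19
φ(n) = n × ∏(1 - 1/p) for each prime p dividing n
φ(57) = 57 × (1 - 1/3) × (1 - 1/19) = 36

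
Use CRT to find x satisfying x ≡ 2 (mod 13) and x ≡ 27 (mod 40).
67

Using Chinese Remainder Theorem:
M = 13 × 40 = 520
M1 = 40, M2 = 13
y1 = 40^(-1) mod 13 = 1
y2 = 13^(-1) mod 40 = 37
x = (2×40×1 + 27×13×37) mod 520 = 67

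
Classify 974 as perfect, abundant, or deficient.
deficient

Proper divisors of 974: sum = 1 + 2 + 487 = 490
Since 490 < 974, 974 is deficient.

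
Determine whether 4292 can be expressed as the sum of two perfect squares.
14² + 64² (a=14, b=64)

Factorization: 4292 = 2^2 × 29 × 37
By Fermat: n is sum of two squares iff every prime p ≡ 3 (mod 4) appears to even power.
All primes ≡ 3 (mod 4) appear to even power.
Search a = 0, 1, 2, … for 4292 - a² a perfect square: first hit at a = 14: 4292 - 196 = 4096 = 64².
4292 = 14² + 64² = 196 + 4096 ✓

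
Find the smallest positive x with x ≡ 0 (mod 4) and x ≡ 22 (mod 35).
92

Using Chinese Remainder Theorem:
M = 4 × 35 = 140
M1 = 35, M2 = 4
y1 = 35^(-1) mod 4 = 3
y2 = 4^(-1) mod 35 = 9
x = (0×35×3 + 22×4×9) mod 140 = 92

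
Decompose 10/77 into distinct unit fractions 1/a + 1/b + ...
1/8 + 1/206 + 1/63448

Greedy algorithm:
10/77: ceiling(77/10) = 8, use 1/8
3/616: ceiling(616/3) = 206, use 1/206
1/63448: ceiling(63448/1) = 63448, use 1/63448
Result: 10/77 = 1/8 + 1/206 + 1/63448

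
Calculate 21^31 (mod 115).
86

Repeated squaring. Binary of 31 = 11111.
21^1 ≡ 21 (mod 115); 21^2 ≡ 96 (mod 115); 21^4 ≡ 16 (mod 115); 21^8 ≡ 26 (mod 115); 21^16 ≡ 101 (mod 115)
21^31 = 21^1 × 21^2 × 21^4 × 21^8 × 21^16 ≡ 86 (mod 115)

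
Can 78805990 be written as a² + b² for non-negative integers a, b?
Not possible

Factorization: 78805990 = 2 × 5 × 199^3
By Fermat: n is sum of two squares iff every prime p ≡ 3 (mod 4) appears to even power.
Prime(s) ≡ 3 (mod 4) with odd exponent: [(199, 3)]
Therefore 78805990 cannot be expressed as a² + b².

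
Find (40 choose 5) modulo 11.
10

Using Lucas' theorem:
Write n=40 and k=5 in base 11:
n in base 11: [3, 7]
k in base 11: [0, 5]
C(40,5) mod 11 = ∏ C(n_i, k_i) mod 11
Digit binomials (mod 11): C(3,0) = 1; C(7,5) = 21 ≡ 10
Product: 1 × 10 = 10 ≡ 10 (mod 11)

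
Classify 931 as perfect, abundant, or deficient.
deficient

Proper divisors of 931: sum = 1 + 7 + 19 + 49 + 133 = 209
Since 209 < 931, 931 is deficient.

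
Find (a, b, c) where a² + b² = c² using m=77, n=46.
(3813, 7084, 8045)

Euclid's formula: a = m² - n², b = 2mn, c = m² + n²
m = 77, n = 46
a = 77² - 46² = 5929 - 2116 = 3813
b = 2 × 77 × 46 = 7084
c = 77² + 46² = 5929 + 2116 = 8045
Verification: 3813² + 7084² = 14538969 + 50183056 = 64722025 = 8045² ✓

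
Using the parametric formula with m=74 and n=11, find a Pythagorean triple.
(5355, 1628, 5597)

Euclid's formula: a = m² - n², b = 2mn, c = m² + n²
m = 74, n = 11
a = 74² - 11² = 5476 - 121 = 5355
b = 2 × 74 × 11 = 1628
c = 74² + 11² = 5476 + 121 = 5597
Verification: 5355² + 1628² = 28676025 + 2650384 = 31326409 = 5597² ✓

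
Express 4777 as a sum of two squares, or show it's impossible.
4² + 69² (a=4, b=69)

Factorization: 4777 = 17 × 281
By Fermat: n is sum of two squares iff every prime p ≡ 3 (mod 4) appears to even power.
All primes ≡ 3 (mod 4) appear to even power.
Search a = 0, 1, 2, … for 4777 - a² a perfect square: first hit at a = 4: 4777 - 16 = 4761 = 69².
4777 = 4² + 69² = 16 + 4761 ✓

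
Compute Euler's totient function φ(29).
28

29 = 29
φ(n) = n × ∏(1 - 1/p) for each prime p dividing n
φ(29) = 29 × (1 - 1/29) = 28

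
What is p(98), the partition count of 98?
150198136

p(n) counts ways to write n as a sum of positive integers (order ignored).
Euler's pentagonal recurrence: p(k) = p(k-1) + p(k-2) - p(k-5) - p(k-7) + p(k-12) + p(k-15) - ... (offsets j(3j∓1)/2, signs ++--, p(0)=1, p(<0)=0).
DP table for k = 0..97: p(0)=1, p(1)=1, p(2)=2, p(3)=3, p(4)=5, p(5)=7, p(6)=11, p(7)=15, p(8)=22, p(9)=30, p(10)=42, p(11)=56, p(12)=77, p(13)=101, p(14)=135, p(15)=176, p(16)=231, p(17)=297, p(18)=385, p(19)=490, p(20)=627, p(21)=792, p(22)=1002, p(23)=1255, p(24)=1575, p(25)=1958, p(26)=2436, p(27)=3010, p(28)=3718, p(29)=4565, p(30)=5604, p(31)=6842, p(32)=8349, p(33)=10143, p(34)=12310, p(35)=14883, p(36)=17977, p(37)=21637, p(38)=26015, p(39)=31185, p(40)=37338, p(41)=44583, p(42)=53174, p(43)=63261, p(44)=75175, p(45)=89134, p(46)=105558, p(47)=124754, p(48)=147273, p(49)=173525, p(50)=204226, p(51)=239943, p(52)=281589, p(53)=329931, p(54)=386155, p(55)=451276, p(56)=526823, p(57)=614154, p(58)=715220, p(59)=831820, p(60)=966467, p(61)=1121505, p(62)=1300156, p(63)=1505499, p(64)=1741630, p(65)=2012558, p(66)=2323520, p(67)=2679689, p(68)=3087735, p(69)=3554345, p(70)=4087968, p(71)=4697205, p(72)=5392783, p(73)=6185689, p(74)=7089500, p(75)=8118264, p(76)=9289091, p(77)=10619863, p(78)=12132164, p(79)=13848650, p(80)=15796476, p(81)=18004327, p(82)=20506255, p(83)=23338469, p(84)=26543660, p(85)=30167357, p(86)=34262962, p(87)=38887673, p(88)=44108109, p(89)=49995925, p(90)=56634173, p(91)=64112359, p(92)=72533807, p(93)=82010177, p(94)=92669720, p(95)=104651419, p(96)=118114304, p(97)=133230930.
Final step: p(98) = p(97) + p(96) - p(93) - p(91) + p(86) + p(83) - p(76) - p(72) + p(63) + p(58) - p(47) - p(41) + p(28) + p(21) - p(6)
= 133230930 + 118114304 - 82010177 - 64112359 + 34262962 + 23338469 - 9289091 - 5392783 + 1505499 + 715220 - 124754 - 44583 + 3718 + 792 - 11
= 150198136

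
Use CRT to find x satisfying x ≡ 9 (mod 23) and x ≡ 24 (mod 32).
216

Using Chinese Remainder Theorem:
M = 23 × 32 = 736
M1 = 32, M2 = 23
y1 = 32^(-1) mod 23 = 18
y2 = 23^(-1) mod 32 = 7
x = (9×32×18 + 24×23×7) mod 736 = 216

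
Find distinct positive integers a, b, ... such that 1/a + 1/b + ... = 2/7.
1/4 + 1/28

Greedy algorithm:
2/7: ceiling(7/2) = 4, use 1/4
1/28: ceiling(28/1) = 28, use 1/28
Result: 2/7 = 1/4 + 1/28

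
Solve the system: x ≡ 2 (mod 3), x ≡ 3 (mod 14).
17

Using Chinese Remainder Theorem:
M = 3 × 14 = 42
M1 = 14, M2 = 3
y1 = 14^(-1) mod 3 = 2
y2 = 3^(-1) mod 14 = 5
x = (2×14×2 + 3×3×5) mod 42 = 17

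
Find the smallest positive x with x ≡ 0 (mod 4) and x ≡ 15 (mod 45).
60

Using Chinese Remainder Theorem:
M = 4 × 45 = 180
M1 = 45, M2 = 4
y1 = 45^(-1) mod 4 = 1
y2 = 4^(-1) mod 45 = 34
x = (0×45×1 + 15×4×34) mod 180 = 60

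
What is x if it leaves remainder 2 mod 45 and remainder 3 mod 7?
227

Using Chinese Remainder Theorem:
M = 45 × 7 = 315
M1 = 7, M2 = 45
y1 = 7^(-1) mod 45 = 13
y2 = 45^(-1) mod 7 = 5
x = (2×7×13 + 3×45×5) mod 315 = 227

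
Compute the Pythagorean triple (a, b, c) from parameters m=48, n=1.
(2303, 96, 2305)

Euclid's formula: a = m² - n², b = 2mn, c = m² + n²
m = 48, n = 1
a = 48² - 1² = 2304 - 1 = 2303
b = 2 × 48 × 1 = 96
c = 48² + 1² = 2304 + 1 = 2305
Verification: 2303² + 96² = 5303809 + 9216 = 5313025 = 2305² ✓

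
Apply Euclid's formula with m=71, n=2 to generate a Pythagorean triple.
(5037, 284, 5045)

Euclid's formula: a = m² - n², b = 2mn, c = m² + n²
m = 71, n = 2
a = 71² - 2² = 5041 - 4 = 5037
b = 2 × 71 × 2 = 284
c = 71² + 2² = 5041 + 4 = 5045
Verification: 5037² + 284² = 25371369 + 80656 = 25452025 = 5045² ✓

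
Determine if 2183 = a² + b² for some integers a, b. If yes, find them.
Not possible

Factorization: 2183 = 37 × 59
By Fermat: n is sum of two squares iff every prime p ≡ 3 (mod 4) appears to even power.
Prime(s) ≡ 3 (mod 4) with odd exponent: [(59, 1)]
Therefore 2183 cannot be expressed as a² + b².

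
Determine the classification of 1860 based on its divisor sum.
abundant

Proper divisors of 1860: sum = 1 + 2 + 3 + 4 + 5 + 6 + 10 + 12 + ... + 372 + 465 + 620 + 930 (23 divisors) = 3516
Since 3516 > 1860, 1860 is abundant.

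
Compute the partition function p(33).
10143

p(n) counts ways to write n as a sum of positive integers (order ignored).
Euler's pentagonal recurrence: p(k) = p(k-1) + p(k-2) - p(k-5) - p(k-7) + p(k-12) + p(k-15) - ... (offsets j(3j∓1)/2, signs ++--, p(0)=1, p(<0)=0).
DP table for k = 0..32: p(0)=1, p(1)=1, p(2)=2, p(3)=3, p(4)=5, p(5)=7, p(6)=11, p(7)=15, p(8)=22, p(9)=30, p(10)=42, p(11)=56, p(12)=77, p(13)=101, p(14)=135, p(15)=176, p(16)=231, p(17)=297, p(18)=385, p(19)=490, p(20)=627, p(21)=792, p(22)=1002, p(23)=1255, p(24)=1575, p(25)=1958, p(26)=2436, p(27)=3010, p(28)=3718, p(29)=4565, p(30)=5604, p(31)=6842, p(32)=8349.
Final step: p(33) = p(32) + p(31) - p(28) - p(26) + p(21) + p(18) - p(11) - p(7)
= 8349 + 6842 - 3718 - 2436 + 792 + 385 - 56 - 15
= 10143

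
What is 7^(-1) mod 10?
3

gcd(7, 10) = 1, so the inverse exists.
Extended Euclidean algorithm on (10, 7):
10 = 1 × 7 + 3  ⟹  3 = (1)·10 + (-1)·7
7 = 2 × 3 + 1  ⟹  1 = (-2)·10 + (3)·7
So (3)·7 ≡ 1 (mod 10), i.e. 7^(-1) ≡ 3 (mod 10).
Check: 7 × 3 = 21 ≡ 1 (mod 10)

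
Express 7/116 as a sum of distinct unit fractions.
1/17 + 1/658 + 1/648788

Greedy algorithm:
7/116: ceiling(116/7) = 17, use 1/17
3/1972: ceiling(1972/3) = 658, use 1/658
1/648788: ceiling(648788/1) = 648788, use 1/648788
Result: 7/116 = 1/17 + 1/658 + 1/648788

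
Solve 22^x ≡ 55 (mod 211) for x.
168

Baby-step giant-step with step n = ⌈√211⌉ = 15.
Baby steps 22^j mod 211 (j:value) for j=0..14: 0:1, 1:22, 2:62, 3:98, 4:46, 5:168, 6:109, 7:77, 8:6, 9:132, 10:161, 11:166, 12:65, 13:164, 14:21.
Giant-step multiplier: 22^(-15) ≡ 22^(210-15) = 22^195 ≡ 153 (mod 211).
Giant steps γ_i = 55·153^i mod 211: γ_0=55, γ_1=186, γ_2=184, γ_3=89, γ_4=113, γ_5=198, γ_6=121, γ_7=156, γ_8=25, γ_9=27, γ_10=122, γ_11=98 (in table at j=3).
x = i·n + j = 11·15 + 3 = 168.
Check: 22^168 ≡ 55 (mod 211).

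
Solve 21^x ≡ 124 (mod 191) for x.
179

Baby-step giant-step with step n = ⌈√191⌉ = 14.
Baby steps 21^j mod 191 (j:value) for j=0..13: 0:1, 1:21, 2:59, 3:93, 4:43, 5:139, 6:54, 7:179, 8:130, 9:56, 10:30, 11:57, 12:51, 13:116.
Giant-step multiplier: 21^(-14) ≡ 21^(190-14) = 21^176 ≡ 65 (mod 191).
Giant steps γ_i = 124·65^i mod 191: γ_0=124, γ_1=38, γ_2=178, γ_3=110, γ_4=83, γ_5=47, γ_6=190, γ_7=126, γ_8=168, γ_9=33, γ_10=44, γ_11=186, γ_12=57 (in table at j=11).
x = i·n + j = 12·14 + 11 = 179.
Check: 21^179 ≡ 124 (mod 191).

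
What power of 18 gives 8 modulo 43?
39

Baby-step giant-step with step n = ⌈√43⌉ = 7.
Baby steps 18^j mod 43 (j:value) for j=0..6: 0:1, 1:18, 2:23, 3:27, 4:13, 5:19, 6:41.
Giant-step multiplier: 18^(-7) ≡ 18^(42-7) = 18^35 ≡ 37 (mod 43).
Giant steps γ_i = 8·37^i mod 43: γ_0=8, γ_1=38, γ_2=30, γ_3=35, γ_4=5, γ_5=13 (in table at j=4).
x = i·n + j = 5·7 + 4 = 39.
Check: 18^39 ≡ 8 (mod 43).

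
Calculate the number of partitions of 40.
37338

p(n) counts ways to write n as a sum of positive integers (order ignored).
Euler's pentagonal recurrence: p(k) = p(k-1) + p(k-2) - p(k-5) - p(k-7) + p(k-12) + p(k-15) - ... (offsets j(3j∓1)/2, signs ++--, p(0)=1, p(<0)=0).
DP table for k = 0..39: p(0)=1, p(1)=1, p(2)=2, p(3)=3, p(4)=5, p(5)=7, p(6)=11, p(7)=15, p(8)=22, p(9)=30, p(10)=42, p(11)=56, p(12)=77, p(13)=101, p(14)=135, p(15)=176, p(16)=231, p(17)=297, p(18)=385, p(19)=490, p(20)=627, p(21)=792, p(22)=1002, p(23)=1255, p(24)=1575, p(25)=1958, p(26)=2436, p(27)=3010, p(28)=3718, p(29)=4565, p(30)=5604, p(31)=6842, p(32)=8349, p(33)=10143, p(34)=12310, p(35)=14883, p(36)=17977, p(37)=21637, p(38)=26015, p(39)=31185.
Final step: p(40) = p(39) + p(38) - p(35) - p(33) + p(28) + p(25) - p(18) - p(14) + p(5) + p(0)
= 31185 + 26015 - 14883 - 10143 + 3718 + 1958 - 385 - 135 + 7 + 1
= 37338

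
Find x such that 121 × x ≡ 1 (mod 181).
3

gcd(121, 181) = 1, so the inverse exists.
Extended Euclidean algorithm on (181, 121):
181 = 1 × 121 + 60  ⟹  60 = (1)·181 + (-1)·121
121 = 2 × 60 + 1  ⟹  1 = (-2)·181 + (3)·121
So (3)·121 ≡ 1 (mod 181), i.e. 121^(-1) ≡ 3 (mod 181).
Check: 121 × 3 = 363 ≡ 1 (mod 181)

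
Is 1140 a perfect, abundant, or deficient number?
abundant

Proper divisors of 1140: sum = 1 + 2 + 3 + 4 + 5 + 6 + 10 + 12 + ... + 228 + 285 + 380 + 570 (23 divisors) = 2220
Since 2220 > 1140, 1140 is abundant.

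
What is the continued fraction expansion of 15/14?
[1; 14]

Euclidean algorithm steps:
15 = 1 × 14 + 1
14 = 14 × 1 + 0
Continued fraction: [1; 14]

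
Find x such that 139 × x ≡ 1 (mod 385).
349

gcd(139, 385) = 1, so the inverse exists.
Extended Euclidean algorithm on (385, 139):
385 = 2 × 139 + 107  ⟹  107 = (1)·385 + (-2)·139
139 = 1 × 107 + 32  ⟹  32 = (-1)·385 + (3)·139
107 = 3 × 32 + 11  ⟹  11 = (4)·385 + (-11)·139
32 = 2 × 11 + 10  ⟹  10 = (-9)·385 + (25)·139
11 = 1 × 10 + 1  ⟹  1 = (13)·385 + (-36)·139
So (-36)·139 ≡ 1 (mod 385), i.e. 139^(-1) ≡ -36 ≡ 349 (mod 385).
Check: 139 × 349 = 48511 ≡ 1 (mod 385)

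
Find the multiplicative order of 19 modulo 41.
40

41 is prime, so ord(19) divides φ(41) = 40.
Divisors of 40: 1, 2, 4, 5, 8, 10, 20, 40.
Repeated squaring: 19^1 ≡ 19, 19^2 ≡ 33, 19^4 ≡ 23, 19^8 ≡ 37, 19^16 ≡ 16, 19^32 ≡ 10 (mod 41).
Test 19^d mod 41 for each divisor d in increasing order:
19^1 ≡ 19
19^2 ≡ 33
19^4 ≡ 23
19^5 = 19^4·19^1 ≡ 27
19^8 ≡ 37
19^10 = 19^8·19^2 ≡ 32
19^20 = 19^16·19^4 ≡ 40
19^40 = 19^32·19^8 ≡ 1  ← first divisor giving 1
The order is 40.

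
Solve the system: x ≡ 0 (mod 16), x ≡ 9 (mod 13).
48

Using Chinese Remainder Theorem:
M = 16 × 13 = 208
M1 = 13, M2 = 16
y1 = 13^(-1) mod 16 = 5
y2 = 16^(-1) mod 13 = 9
x = (0×13×5 + 9×16×9) mod 208 = 48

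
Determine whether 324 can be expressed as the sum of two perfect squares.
0² + 18² (a=0, b=18)

Factorization: 324 = 2^2 × 3^4
By Fermat: n is sum of two squares iff every prime p ≡ 3 (mod 4) appears to even power.
All primes ≡ 3 (mod 4) appear to even power.
Search a = 0, 1, 2, … for 324 - a² a perfect square: first hit at a = 0: 324 - 0 = 324 = 18².
324 = 0² + 18² = 0 + 324 ✓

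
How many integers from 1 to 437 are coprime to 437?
396

437 = 19 × 23
φ(n) = n × ∏(1 - 1/p) for each prime p dividing n
φ(437) = 437 × (1 - 1/19) × (1 - 1/23) = 396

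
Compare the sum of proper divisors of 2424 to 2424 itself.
abundant

Proper divisors of 2424: sum = 1 + 2 + 3 + 4 + 6 + 8 + 12 + 24 + 101 + 202 + 303 + 404 + 606 + 808 + 1212 = 3696
Since 3696 > 2424, 2424 is abundant.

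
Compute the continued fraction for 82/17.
[4; 1, 4, 1, 2]

Euclidean algorithm steps:
82 = 4 × 17 + 14
17 = 1 × 14 + 3
14 = 4 × 3 + 2
3 = 1 × 2 + 1
2 = 2 × 1 + 0
Continued fraction: [4; 1, 4, 1, 2]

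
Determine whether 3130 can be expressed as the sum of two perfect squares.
23² + 51² (a=23, b=51)

Factorization: 3130 = 2 × 5 × 313
By Fermat: n is sum of two squares iff every prime p ≡ 3 (mod 4) appears to even power.
All primes ≡ 3 (mod 4) appear to even power.
Search a = 0, 1, 2, … for 3130 - a² a perfect square: first hit at a = 23: 3130 - 529 = 2601 = 51².
3130 = 23² + 51² = 529 + 2601 ✓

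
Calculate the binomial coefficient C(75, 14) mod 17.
0

Using Lucas' theorem:
Write n=75 and k=14 in base 17:
n in base 17: [4, 7]
k in base 17: [0, 14]
C(75,14) mod 17 = ∏ C(n_i, k_i) mod 17
Digit binomials (mod 17): C(4,0) = 1; C(7,14) = 0 (k_i > n_i)
Product: 1 × 0 = 0 ≡ 0 (mod 17)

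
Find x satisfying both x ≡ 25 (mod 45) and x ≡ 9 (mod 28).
205

Using Chinese Remainder Theorem:
M = 45 × 28 = 1260
M1 = 28, M2 = 45
y1 = 28^(-1) mod 45 = 37
y2 = 45^(-1) mod 28 = 5
x = (25×28×37 + 9×45×5) mod 1260 = 205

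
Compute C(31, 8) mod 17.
11

Using Lucas' theorem:
Write n=31 and k=8 in base 17:
n in base 17: [1, 14]
k in base 17: [0, 8]
C(31,8) mod 17 = ∏ C(n_i, k_i) mod 17
Digit binomials (mod 17): C(1,0) = 1; C(14,8) = 3003 ≡ 11
Product: 1 × 11 = 11 ≡ 11 (mod 17)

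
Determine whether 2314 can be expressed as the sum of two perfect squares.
17² + 45² (a=17, b=45)

Factorization: 2314 = 2 × 13 × 89
By Fermat: n is sum of two squares iff every prime p ≡ 3 (mod 4) appears to even power.
All primes ≡ 3 (mod 4) appear to even power.
Search a = 0, 1, 2, … for 2314 - a² a perfect square: first hit at a = 17: 2314 - 289 = 2025 = 45².
2314 = 17² + 45² = 289 + 2025 ✓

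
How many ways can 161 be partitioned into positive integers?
118159068427

p(n) counts ways to write n as a sum of positive integers (order ignored).
Euler's pentagonal recurrence: p(k) = p(k-1) + p(k-2) - p(k-5) - p(k-7) + p(k-12) + p(k-15) - ... (offsets j(3j∓1)/2, signs ++--, p(0)=1, p(<0)=0).
DP table for k = 0..160: p(0)=1, p(1)=1, p(2)=2, p(3)=3, p(4)=5, p(5)=7, p(6)=11, p(7)=15, p(8)=22, p(9)=30, p(10)=42, p(11)=56, p(12)=77, p(13)=101, p(14)=135, p(15)=176, p(16)=231, p(17)=297, p(18)=385, p(19)=490, p(20)=627, p(21)=792, p(22)=1002, p(23)=1255, p(24)=1575, p(25)=1958, p(26)=2436, p(27)=3010, p(28)=3718, p(29)=4565, p(30)=5604, p(31)=6842, p(32)=8349, p(33)=10143, p(34)=12310, p(35)=14883, p(36)=17977, p(37)=21637, p(38)=26015, p(39)=31185, p(40)=37338, p(41)=44583, p(42)=53174, p(43)=63261, p(44)=75175, p(45)=89134, p(46)=105558, p(47)=124754, p(48)=147273, p(49)=173525, p(50)=204226, p(51)=239943, p(52)=281589, p(53)=329931, p(54)=386155, p(55)=451276, p(56)=526823, p(57)=614154, p(58)=715220, p(59)=831820, p(60)=966467, p(61)=1121505, p(62)=1300156, p(63)=1505499, p(64)=1741630, p(65)=2012558, p(66)=2323520, p(67)=2679689, p(68)=3087735, p(69)=3554345, p(70)=4087968, p(71)=4697205, p(72)=5392783, p(73)=6185689, p(74)=7089500, p(75)=8118264, p(76)=9289091, p(77)=10619863, p(78)=12132164, p(79)=13848650, p(80)=15796476, p(81)=18004327, p(82)=20506255, p(83)=23338469, p(84)=26543660, p(85)=30167357, p(86)=34262962, p(87)=38887673, p(88)=44108109, p(89)=49995925, p(90)=56634173, p(91)=64112359, p(92)=72533807, p(93)=82010177, p(94)=92669720, p(95)=104651419, p(96)=118114304, p(97)=133230930, p(98)=150198136, p(99)=169229875, p(100)=190569292, p(101)=214481126, p(102)=241265379, p(103)=271248950, p(104)=304801365, p(105)=342325709, p(106)=384276336, p(107)=431149389, p(108)=483502844, p(109)=541946240, p(110)=607163746, p(111)=679903203, p(112)=761002156, p(113)=851376628, p(114)=952050665, p(115)=1064144451, p(116)=1188908248, p(117)=1327710076, p(118)=1482074143, p(119)=1653668665, p(120)=1844349560, p(121)=2056148051, p(122)=2291320912, p(123)=2552338241, p(124)=2841940500, p(125)=3163127352, p(126)=3519222692, p(127)=3913864295, p(128)=4351078600, p(129)=4835271870, p(130)=5371315400, p(131)=5964539504, p(132)=6620830889, p(133)=7346629512, p(134)=8149040695, p(135)=9035836076, p(136)=10015581680, p(137)=11097645016, p(138)=12292341831, p(139)=13610949895, p(140)=15065878135, p(141)=16670689208, p(142)=18440293320, p(143)=20390982757, p(144)=22540654445, p(145)=24908858009, p(146)=27517052599, p(147)=30388671978, p(148)=33549419497, p(149)=37027355200, p(150)=40853235313, p(151)=45060624582, p(152)=49686288421, p(153)=54770336324, p(154)=60356673280, p(155)=66493182097, p(156)=73232243759, p(157)=80630964769, p(158)=88751778802, p(159)=97662728555, p(160)=107438159466.
Final step: p(161) = p(160) + p(159) - p(156) - p(154) + p(149) + p(146) - p(139) - p(135) + p(126) + p(121) - p(110) - p(104) + p(91) + p(84) - p(69) - p(61) + p(44) + p(35) - p(16) - p(6)
= 107438159466 + 97662728555 - 73232243759 - 60356673280 + 37027355200 + 27517052599 - 13610949895 - 9035836076 + 3519222692 + 2056148051 - 607163746 - 304801365 + 64112359 + 26543660 - 3554345 - 1121505 + 75175 + 14883 - 231 - 11
= 118159068427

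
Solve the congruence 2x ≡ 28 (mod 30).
x ≡ 14 (mod 15)

gcd(2, 30) = 2, which divides 28, so solutions exist.
Divide through by 2: x ≡ 14 (mod 15).
The coefficient of x is now 1, so x ≡ 14 (mod 15).
Check: 2 × 14 = 28 ≡ 28 (mod 30).
x ≡ 14 (mod 15), giving 2 solutions mod 30.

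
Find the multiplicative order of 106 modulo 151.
150

151 is prime, so ord(106) divides φ(151) = 150.
Divisors of 150: 1, 2, 3, 5, 6, 10, 15, 25, 30, 50, 75, 150.
Repeated squaring: 106^1 ≡ 106, 106^2 ≡ 62, 106^4 ≡ 69, 106^8 ≡ 80, 106^16 ≡ 58, 106^32 ≡ 42, 106^64 ≡ 103, 106^128 ≡ 39 (mod 151).
Test 106^d mod 151 for each divisor d in increasing order:
106^1 ≡ 106
106^2 ≡ 62
106^3 = 106^2·106^1 ≡ 79
106^5 = 106^4·106^1 ≡ 66
106^6 = 106^4·106^2 ≡ 50
106^10 = 106^8·106^2 ≡ 128
106^15 = 106^8·106^4·106^2·106^1 ≡ 143
106^25 = 106^16·106^8·106^1 ≡ 33
106^30 = 106^16·106^8·106^4·106^2 ≡ 64
106^50 = 106^32·106^16·106^2 ≡ 32
106^75 = 106^64·106^8·106^2·106^1 ≡ 150
106^150 = 106^128·106^16·106^4·106^2 ≡ 1  ← first divisor giving 1
The order is 150.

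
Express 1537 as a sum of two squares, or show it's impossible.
4² + 39² (a=4, b=39)

Factorization: 1537 = 29 × 53
By Fermat: n is sum of two squares iff every prime p ≡ 3 (mod 4) appears to even power.
All primes ≡ 3 (mod 4) appear to even power.
Search a = 0, 1, 2, … for 1537 - a² a perfect square: first hit at a = 4: 1537 - 16 = 1521 = 39².
1537 = 4² + 39² = 16 + 1521 ✓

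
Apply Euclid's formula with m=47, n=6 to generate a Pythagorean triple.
(2173, 564, 2245)

Euclid's formula: a = m² - n², b = 2mn, c = m² + n²
m = 47, n = 6
a = 47² - 6² = 2209 - 36 = 2173
b = 2 × 47 × 6 = 564
c = 47² + 6² = 2209 + 36 = 2245
Verification: 2173² + 564² = 4721929 + 318096 = 5040025 = 2245² ✓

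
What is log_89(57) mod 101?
65

Baby-step giant-step with step n = ⌈√101⌉ = 11.
Baby steps 89^j mod 101 (j:value) for j=0..10: 0:1, 1:89, 2:43, 3:90, 4:31, 5:32, 6:20, 7:63, 8:52, 9:83, 10:14.
Giant-step multiplier: 89^(-11) ≡ 89^(100-11) = 89^89 ≡ 3 (mod 101).
Giant steps γ_i = 57·3^i mod 101: γ_0=57, γ_1=70, γ_2=8, γ_3=24, γ_4=72, γ_5=14 (in table at j=10).
x = i·n + j = 5·11 + 10 = 65.
Check: 89^65 ≡ 57 (mod 101).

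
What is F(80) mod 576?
165

Matrix identity: Q^n = [[F_(n+1), F_n], [F_n, F_(n-1)]] with Q = [[1,1],[1,0]].
n = 80 = 1010000₂. Square-and-multiply, entries mod 576:
Q^1 = [[1,1],[1,0]]
Q^2 = (Q^1)² = [[2,1],[1,1]]
Q^5 = (Q^2)²·Q = [[8,5],[5,3]]
Q^10 = (Q^5)² = [[89,55],[55,34]]
Q^20 = (Q^10)² = [[2,429],[429,149]]
Q^40 = (Q^20)² = [[301,267],[267,34]]
Q^80 = (Q^40)² = [[34,165],[165,445]]
F_80 mod 576 = Q^80[0][1] = 165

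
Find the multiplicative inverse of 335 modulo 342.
293

gcd(335, 342) = 1, so the inverse exists.
Extended Euclidean algorithm on (342, 335):
342 = 1 × 335 + 7  ⟹  7 = (1)·342 + (-1)·335
335 = 47 × 7 + 6  ⟹  6 = (-47)·342 + (48)·335
7 = 1 × 6 + 1  ⟹  1 = (48)·342 + (-49)·335
So (-49)·335 ≡ 1 (mod 342), i.e. 335^(-1) ≡ -49 ≡ 293 (mod 342).
Check: 335 × 293 = 98155 ≡ 1 (mod 342)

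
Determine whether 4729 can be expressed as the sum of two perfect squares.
45² + 52² (a=45, b=52)

Factorization: 4729 = 4729
By Fermat: n is sum of two squares iff every prime p ≡ 3 (mod 4) appears to even power.
All primes ≡ 3 (mod 4) appear to even power.
Search a = 0, 1, 2, … for 4729 - a² a perfect square: first hit at a = 45: 4729 - 2025 = 2704 = 52².
4729 = 45² + 52² = 2025 + 2704 ✓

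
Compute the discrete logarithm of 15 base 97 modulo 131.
112

Baby-step giant-step with step n = ⌈√131⌉ = 12.
Baby steps 97^j mod 131 (j:value) for j=0..11: 0:1, 1:97, 2:108, 3:127, 4:5, 5:92, 6:16, 7:111, 8:25, 9:67, 10:80, 11:31.
Giant-step multiplier: 97^(-12) ≡ 97^(130-12) = 97^118 ≡ 109 (mod 131).
Giant steps γ_i = 15·109^i mod 131: γ_0=15, γ_1=63, γ_2=55, γ_3=100, γ_4=27, γ_5=61, γ_6=99, γ_7=49, γ_8=101, γ_9=5 (in table at j=4).
x = i·n + j = 9·12 + 4 = 112.
Check: 97^112 ≡ 15 (mod 131).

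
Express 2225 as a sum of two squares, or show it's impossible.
4² + 47² (a=4, b=47)

Factorization: 2225 = 5^2 × 89
By Fermat: n is sum of two squares iff every prime p ≡ 3 (mod 4) appears to even power.
All primes ≡ 3 (mod 4) appear to even power.
Search a = 0, 1, 2, … for 2225 - a² a perfect square: first hit at a = 4: 2225 - 16 = 2209 = 47².
2225 = 4² + 47² = 16 + 2209 ✓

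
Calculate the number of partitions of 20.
627

p(n) counts ways to write n as a sum of positive integers (order ignored).
Euler's pentagonal recurrence: p(k) = p(k-1) + p(k-2) - p(k-5) - p(k-7) + p(k-12) + p(k-15) - ... (offsets j(3j∓1)/2, signs ++--, p(0)=1, p(<0)=0).
DP table for k = 0..19: p(0)=1, p(1)=1, p(2)=2, p(3)=3, p(4)=5, p(5)=7, p(6)=11, p(7)=15, p(8)=22, p(9)=30, p(10)=42, p(11)=56, p(12)=77, p(13)=101, p(14)=135, p(15)=176, p(16)=231, p(17)=297, p(18)=385, p(19)=490.
Final step: p(20) = p(19) + p(18) - p(15) - p(13) + p(8) + p(5)
= 490 + 385 - 176 - 101 + 22 + 7
= 627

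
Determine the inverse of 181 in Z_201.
10

gcd(181, 201) = 1, so the inverse exists.
Extended Euclidean algorithm on (201, 181):
201 = 1 × 181 + 20  ⟹  20 = (1)·201 + (-1)·181
181 = 9 × 20 + 1  ⟹  1 = (-9)·201 + (10)·181
So (10)·181 ≡ 1 (mod 201), i.e. 181^(-1) ≡ 10 (mod 201).
Check: 181 × 10 = 1810 ≡ 1 (mod 201)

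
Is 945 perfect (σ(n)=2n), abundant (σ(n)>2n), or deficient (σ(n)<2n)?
abundant

Proper divisors of 945: sum = 1 + 3 + 5 + 7 + 9 + 15 + 21 + 27 + 35 + 45 + 63 + 105 + 135 + 189 + 315 = 975
Since 975 > 945, 945 is abundant.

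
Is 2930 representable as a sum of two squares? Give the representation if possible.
11² + 53² (a=11, b=53)

Factorization: 2930 = 2 × 5 × 293
By Fermat: n is sum of two squares iff every prime p ≡ 3 (mod 4) appears to even power.
All primes ≡ 3 (mod 4) appear to even power.
Search a = 0, 1, 2, … for 2930 - a² a perfect square: first hit at a = 11: 2930 - 121 = 2809 = 53².
2930 = 11² + 53² = 121 + 2809 ✓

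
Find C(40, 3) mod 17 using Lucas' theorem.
3

Using Lucas' theorem:
Write n=40 and k=3 in base 17:
n in base 17: [2, 6]
k in base 17: [0, 3]
C(40,3) mod 17 = ∏ C(n_i, k_i) mod 17
Digit binomials (mod 17): C(2,0) = 1; C(6,3) = 20 ≡ 3
Product: 1 × 3 = 3 ≡ 3 (mod 17)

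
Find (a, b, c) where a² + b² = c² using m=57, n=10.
(3149, 1140, 3349)

Euclid's formula: a = m² - n², b = 2mn, c = m² + n²
m = 57, n = 10
a = 57² - 10² = 3249 - 100 = 3149
b = 2 × 57 × 10 = 1140
c = 57² + 10² = 3249 + 100 = 3349
Verification: 3149² + 1140² = 9916201 + 1299600 = 11215801 = 3349² ✓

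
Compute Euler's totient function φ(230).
88

230 = 2 × 5 × 23
φ(n) = n × ∏(1 - 1/p) for each prime p dividing n
φ(230) = 230 × (1 - 1/2) × (1 - 1/5) × (1 - 1/23) = 88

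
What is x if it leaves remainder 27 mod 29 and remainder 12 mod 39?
636

Using Chinese Remainder Theorem:
M = 29 × 39 = 1131
M1 = 39, M2 = 29
y1 = 39^(-1) mod 29 = 3
y2 = 29^(-1) mod 39 = 35
x = (27×39×3 + 12×29×35) mod 1131 = 636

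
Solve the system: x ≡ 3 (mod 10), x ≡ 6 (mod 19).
63

Using Chinese Remainder Theorem:
M = 10 × 19 = 190
M1 = 19, M2 = 10
y1 = 19^(-1) mod 10 = 9
y2 = 10^(-1) mod 19 = 2
x = (3×19×9 + 6×10×2) mod 190 = 63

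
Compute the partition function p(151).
45060624582

p(n) counts ways to write n as a sum of positive integers (order ignored).
Euler's pentagonal recurrence: p(k) = p(k-1) + p(k-2) - p(k-5) - p(k-7) + p(k-12) + p(k-15) - ... (offsets j(3j∓1)/2, signs ++--, p(0)=1, p(<0)=0).
DP table for k = 0..150: p(0)=1, p(1)=1, p(2)=2, p(3)=3, p(4)=5, p(5)=7, p(6)=11, p(7)=15, p(8)=22, p(9)=30, p(10)=42, p(11)=56, p(12)=77, p(13)=101, p(14)=135, p(15)=176, p(16)=231, p(17)=297, p(18)=385, p(19)=490, p(20)=627, p(21)=792, p(22)=1002, p(23)=1255, p(24)=1575, p(25)=1958, p(26)=2436, p(27)=3010, p(28)=3718, p(29)=4565, p(30)=5604, p(31)=6842, p(32)=8349, p(33)=10143, p(34)=12310, p(35)=14883, p(36)=17977, p(37)=21637, p(38)=26015, p(39)=31185, p(40)=37338, p(41)=44583, p(42)=53174, p(43)=63261, p(44)=75175, p(45)=89134, p(46)=105558, p(47)=124754, p(48)=147273, p(49)=173525, p(50)=204226, p(51)=239943, p(52)=281589, p(53)=329931, p(54)=386155, p(55)=451276, p(56)=526823, p(57)=614154, p(58)=715220, p(59)=831820, p(60)=966467, p(61)=1121505, p(62)=1300156, p(63)=1505499, p(64)=1741630, p(65)=2012558, p(66)=2323520, p(67)=2679689, p(68)=3087735, p(69)=3554345, p(70)=4087968, p(71)=4697205, p(72)=5392783, p(73)=6185689, p(74)=7089500, p(75)=8118264, p(76)=9289091, p(77)=10619863, p(78)=12132164, p(79)=13848650, p(80)=15796476, p(81)=18004327, p(82)=20506255, p(83)=23338469, p(84)=26543660, p(85)=30167357, p(86)=34262962, p(87)=38887673, p(88)=44108109, p(89)=49995925, p(90)=56634173, p(91)=64112359, p(92)=72533807, p(93)=82010177, p(94)=92669720, p(95)=104651419, p(96)=118114304, p(97)=133230930, p(98)=150198136, p(99)=169229875, p(100)=190569292, p(101)=214481126, p(102)=241265379, p(103)=271248950, p(104)=304801365, p(105)=342325709, p(106)=384276336, p(107)=431149389, p(108)=483502844, p(109)=541946240, p(110)=607163746, p(111)=679903203, p(112)=761002156, p(113)=851376628, p(114)=952050665, p(115)=1064144451, p(116)=1188908248, p(117)=1327710076, p(118)=1482074143, p(119)=1653668665, p(120)=1844349560, p(121)=2056148051, p(122)=2291320912, p(123)=2552338241, p(124)=2841940500, p(125)=3163127352, p(126)=3519222692, p(127)=3913864295, p(128)=4351078600, p(129)=4835271870, p(130)=5371315400, p(131)=5964539504, p(132)=6620830889, p(133)=7346629512, p(134)=8149040695, p(135)=9035836076, p(136)=10015581680, p(137)=11097645016, p(138)=12292341831, p(139)=13610949895, p(140)=15065878135, p(141)=16670689208, p(142)=18440293320, p(143)=20390982757, p(144)=22540654445, p(145)=24908858009, p(146)=27517052599, p(147)=30388671978, p(148)=33549419497, p(149)=37027355200, p(150)=40853235313.
Final step: p(151) = p(150) + p(149) - p(146) - p(144) + p(139) + p(136) - p(129) - p(125) + p(116) + p(111) - p(100) - p(94) + p(81) + p(74) - p(59) - p(51) + p(34) + p(25) - p(6)
= 40853235313 + 37027355200 - 27517052599 - 22540654445 + 13610949895 + 10015581680 - 4835271870 - 3163127352 + 1188908248 + 679903203 - 190569292 - 92669720 + 18004327 + 7089500 - 831820 - 239943 + 12310 + 1958 - 11
= 45060624582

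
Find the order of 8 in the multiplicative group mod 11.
10

11 is prime, so ord(8) divides φ(11) = 10.
Divisors of 10: 1, 2, 5, 10.
Repeated squaring: 8^1 ≡ 8, 8^2 ≡ 9, 8^4 ≡ 4, 8^8 ≡ 5 (mod 11).
Test 8^d mod 11 for each divisor d in increasing order:
8^1 ≡ 8
8^2 ≡ 9
8^5 = 8^4·8^1 ≡ 10
8^10 = 8^8·8^2 ≡ 1  ← first divisor giving 1
The order is 10.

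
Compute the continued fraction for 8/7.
[1; 7]

Euclidean algorithm steps:
8 = 1 × 7 + 1
7 = 7 × 1 + 0
Continued fraction: [1; 7]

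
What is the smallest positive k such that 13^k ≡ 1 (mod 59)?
58

59 is prime, so ord(13) divides φ(59) = 58.
Divisors of 58: 1, 2, 29, 58.
Repeated squaring: 13^1 ≡ 13, 13^2 ≡ 51, 13^4 ≡ 5, 13^8 ≡ 25, 13^16 ≡ 35, 13^32 ≡ 45 (mod 59).
Test 13^d mod 59 for each divisor d in increasing order:
13^1 ≡ 13
13^2 ≡ 51
13^29 = 13^16·13^8·13^4·13^1 ≡ 58
13^58 = 13^32·13^16·13^8·13^2 ≡ 1  ← first divisor giving 1
The order is 58.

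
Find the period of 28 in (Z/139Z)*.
69

139 is prime, so ord(28) divides φ(139) = 138.
Divisors of 138: 1, 2, 3, 6, 23, 46, 69, 138.
Repeated squaring: 28^1 ≡ 28, 28^2 ≡ 89, 28^4 ≡ 137, 28^8 ≡ 4, 28^16 ≡ 16, 28^32 ≡ 117, 28^64 ≡ 67, 28^128 ≡ 41 (mod 139).
Test 28^d mod 139 for each divisor d in increasing order:
28^1 ≡ 28
28^2 ≡ 89
28^3 = 28^2·28^1 ≡ 129
28^6 = 28^4·28^2 ≡ 100
28^23 = 28^16·28^4·28^2·28^1 ≡ 42
28^46 = 28^32·28^8·28^4·28^2 ≡ 96
28^69 = 28^64·28^4·28^1 ≡ 1  ← first divisor giving 1
The order is 69.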